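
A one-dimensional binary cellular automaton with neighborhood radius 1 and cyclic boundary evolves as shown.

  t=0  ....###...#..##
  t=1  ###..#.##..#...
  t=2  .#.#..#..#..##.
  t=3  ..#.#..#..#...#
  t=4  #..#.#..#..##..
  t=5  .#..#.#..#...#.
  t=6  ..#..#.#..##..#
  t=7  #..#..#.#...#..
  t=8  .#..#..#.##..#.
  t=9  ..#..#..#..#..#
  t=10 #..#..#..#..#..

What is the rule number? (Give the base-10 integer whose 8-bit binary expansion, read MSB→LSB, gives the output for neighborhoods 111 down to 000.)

  ###|#  b7=1 t=0,i=5
  ##.|.  b6=0 t=0,i=6
  #.#|#  b5=1 t=1,i=6
  #..|#  b4=1 t=0,i=0
  .##|.  b3=0 t=0,i=4
  .#.|.  b2=0 t=0,i=10
  ..#|.  b1=0 t=0,i=3
  ...|#  b0=1 t=0,i=1
  bits 10110001 = 177

177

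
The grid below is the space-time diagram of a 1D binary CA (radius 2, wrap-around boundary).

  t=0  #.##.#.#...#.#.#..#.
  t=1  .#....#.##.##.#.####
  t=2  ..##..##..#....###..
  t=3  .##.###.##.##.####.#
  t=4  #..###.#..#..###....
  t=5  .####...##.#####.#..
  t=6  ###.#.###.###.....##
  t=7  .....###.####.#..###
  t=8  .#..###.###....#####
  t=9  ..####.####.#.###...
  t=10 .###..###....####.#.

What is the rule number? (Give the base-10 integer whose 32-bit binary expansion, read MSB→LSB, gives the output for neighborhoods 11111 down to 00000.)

  [31] ##### => .  t=5,i=13
  [30] ####. => .  t=1,i=18
  [29] ###.# => .  t=1,i=19
  [28] ###.. => #  t=2,i=17
  [27] ##.## => #  t=1,i=10
  [26] ##.#. => .  t=0,i=4
  [25] ##..# => #  t=2,i=4
  [24] ##... => .  t=2,i=18
  [23] #.### => #  t=1,i=16
  [22] #.##. => .  t=0,i=2
  [21] #.#.# => .  t=0,i=0
  [20] #.#.. => .  t=0,i=7
  [19] #..## => #  t=2,i=5
  [18] #..#. => #  t=0,i=17
  [17] #...# => #  t=0,i=9
  [16] #.... => #  t=1,i=3
  [15] .#### => #  t=1,i=17
  [14] .###. => #  t=2,i=16
  [13] .##.# => .  t=0,i=3
  [12] .##.. => .  t=2,i=3
  [11] .#.## => #  t=0,i=1
  [10] .#.#. => #  t=0,i=6
  [9] .#..# => #  t=0,i=16
  [8] .#... => #  t=0,i=8
  [7] ..### => #  t=2,i=15
  [6] ..##. => #  t=2,i=2
  [5] ..#.# => #  t=0,i=11
  [4] ..#.. => .  t=2,i=10
  [3] ...## => #  t=2,i=1
  [2] ...#. => .  t=0,i=10
  [1] ....# => .  t=1,i=4
  [0] ..... => .  t=6,i=15
  bits 00011010100011111100111111101000 = 445632488

445632488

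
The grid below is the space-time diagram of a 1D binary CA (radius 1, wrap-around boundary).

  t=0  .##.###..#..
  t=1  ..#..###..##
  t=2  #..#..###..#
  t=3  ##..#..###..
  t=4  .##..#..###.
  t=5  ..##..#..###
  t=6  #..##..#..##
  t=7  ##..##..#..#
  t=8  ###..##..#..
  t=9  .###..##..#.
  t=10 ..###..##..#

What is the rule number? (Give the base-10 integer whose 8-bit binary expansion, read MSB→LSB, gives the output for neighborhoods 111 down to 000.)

209

  [7] ### => #  t=0,i=5
  [6] ##. => #  t=0,i=2
  [5] #.# => .  t=0,i=3
  [4] #.. => #  t=0,i=7
  [3] .## => .  t=0,i=1
  [2] .#. => .  t=0,i=9
  [1] ..# => .  t=0,i=0
  [0] ... => #  t=0,i=11
  bits 11010001 = 209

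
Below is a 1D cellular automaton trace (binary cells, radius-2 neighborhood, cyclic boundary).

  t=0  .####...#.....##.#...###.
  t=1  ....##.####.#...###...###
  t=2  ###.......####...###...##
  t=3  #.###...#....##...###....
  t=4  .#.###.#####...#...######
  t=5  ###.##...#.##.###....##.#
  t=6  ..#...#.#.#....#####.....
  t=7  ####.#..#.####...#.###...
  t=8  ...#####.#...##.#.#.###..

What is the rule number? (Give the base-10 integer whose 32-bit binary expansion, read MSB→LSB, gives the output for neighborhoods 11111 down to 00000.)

3073723158

  nb #####: next=#  (t=2,i=0, bit31=1)
  nb ####.: next=.  (t=0,i=3, bit30=0)
  nb ###.#: next=#  (t=1,i=10, bit29=1)
  nb ###..: next=#  (t=0,i=4, bit28=1)
  nb ##.##: next=.  (t=1,i=6, bit27=0)
  nb ##.#.: next=#  (t=0,i=16, bit26=1)
  nb ##..#: next=#  (t=0,i=24, bit25=1)
  nb ##...: next=#  (t=0,i=5, bit24=1)
  nb #.###: next=.  (t=1,i=7, bit23=0)
  nb #.##.: next=.  (t=5,i=4, bit22=0)
  nb #.#.#: next=#  (t=4,i=1, bit21=1)
  nb #.#..: next=#  (t=0,i=17, bit20=1)
  nb #..##: next=.  (t=0,i=0, bit19=0)
  nb #..#.: next=#  (t=7,i=7, bit18=1)
  nb #...#: next=.  (t=0,i=6, bit17=0)
  nb #....: next=#  (t=0,i=10, bit16=1)
  nb .####: next=.  (t=0,i=2, bit15=0)
  nb .###.: next=#  (t=0,i=22, bit14=1)
  nb .##.#: next=.  (t=0,i=15, bit13=0)
  nb .##..: next=.  (t=3,i=14, bit12=0)
  nb .#.##: next=#  (t=3,i=1, bit11=1)
  nb .#.#.: next=.  (t=6,i=7, bit10=0)
  nb .#..#: next=#  (t=7,i=6, bit9=1)
  nb .#...: next=#  (t=0,i=9, bit8=1)
  nb ..###: next=.  (t=0,i=1, bit7=0)
  nb ..##.: next=.  (t=0,i=14, bit6=0)
  nb ..#.#: next=.  (t=3,i=0, bit5=0)
  nb ..#..: next=#  (t=0,i=8, bit4=1)
  nb ...##: next=.  (t=0,i=13, bit3=0)
  nb ...#.: next=#  (t=0,i=7, bit2=1)
  nb ....#: next=#  (t=0,i=12, bit1=1)
  nb .....: next=.  (t=0,i=11, bit0=0)
  bits 10110111001101010100101100010110 = 3073723158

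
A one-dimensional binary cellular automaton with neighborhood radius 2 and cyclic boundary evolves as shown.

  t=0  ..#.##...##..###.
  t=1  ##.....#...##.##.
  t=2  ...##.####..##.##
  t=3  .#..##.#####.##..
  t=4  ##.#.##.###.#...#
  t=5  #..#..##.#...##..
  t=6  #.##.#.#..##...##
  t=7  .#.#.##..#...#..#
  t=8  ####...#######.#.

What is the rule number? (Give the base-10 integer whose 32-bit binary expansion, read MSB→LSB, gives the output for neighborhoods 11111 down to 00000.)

3660571925

  #####|#  b31=1 t=3,i=9
  ####.|#  b30=1 t=2,i=8
  ###.#|.  b29=0 t=3,i=11
  ###..|#  b28=1 t=0,i=15
  ##.##|#  b27=1 t=1,i=13
  ##.#.|.  b26=0 t=4,i=2
  ##..#|#  b25=1 t=0,i=11
  ##...|.  b24=0 t=0,i=6
  #.###|.  b23=0 t=2,i=6
  #.##.|.  b22=0 t=0,i=4
  #.#.#|#  b21=1 t=4,i=3
  #.#..|.  b20=0 t=4,i=12
  #..##|#  b19=1 t=0,i=12
  #..#.|#  b18=1 t=5,i=2
  #...#|#  b17=1 t=0,i=0
  #....|#  b16=1 t=1,i=3
  .####|#  b15=1 t=2,i=7
  .###.|#  b14=1 t=0,i=14
  .##.#|#  b13=1 t=1,i=12
  .##..|.  b12=0 t=0,i=5
  .#.##|.  b11=0 t=0,i=3
  .#.#.|#  b10=1 t=6,i=6
  .#..#|.  b9=0 t=3,i=2
  .#...|#  b8=1 t=1,i=8
  ..###|.  b7=0 t=0,i=13
  ..##.|.  b6=0 t=0,i=9
  ..#.#|.  b5=0 t=0,i=2
  ..#..|#  b4=1 t=1,i=7
  ...##|.  b3=0 t=0,i=8
  ...#.|#  b2=1 t=0,i=1
  ....#|.  b1=0 t=1,i=5
  .....|#  b0=1 t=1,i=4
  bits 11011010001011111110010100010101 = 3660571925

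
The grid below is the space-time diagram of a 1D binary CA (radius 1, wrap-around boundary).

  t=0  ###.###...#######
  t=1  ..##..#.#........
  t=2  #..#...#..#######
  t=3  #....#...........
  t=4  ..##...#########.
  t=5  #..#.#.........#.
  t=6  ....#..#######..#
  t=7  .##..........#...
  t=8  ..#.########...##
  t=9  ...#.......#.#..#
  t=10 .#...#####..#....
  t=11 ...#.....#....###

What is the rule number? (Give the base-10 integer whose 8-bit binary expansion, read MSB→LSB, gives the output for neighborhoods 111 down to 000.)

97

  nb ###: next=.  (t=0,i=0, bit7=0)
  nb ##.: next=#  (t=0,i=2, bit6=1)
  nb #.#: next=#  (t=0,i=3, bit5=1)
  nb #..: next=.  (t=0,i=7, bit4=0)
  nb .##: next=.  (t=0,i=4, bit3=0)
  nb .#.: next=.  (t=1,i=6, bit2=0)
  nb ..#: next=.  (t=0,i=9, bit1=0)
  nb ...: next=#  (t=0,i=8, bit0=1)
  bits 01100001 = 97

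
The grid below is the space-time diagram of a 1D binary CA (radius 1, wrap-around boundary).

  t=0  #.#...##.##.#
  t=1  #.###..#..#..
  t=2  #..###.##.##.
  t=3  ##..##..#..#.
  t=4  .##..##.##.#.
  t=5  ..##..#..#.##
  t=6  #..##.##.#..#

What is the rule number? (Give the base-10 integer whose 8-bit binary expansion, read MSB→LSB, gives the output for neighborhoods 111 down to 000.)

  ###|#  b7=1 t=1,i=3
  ##.|#  b6=1 t=0,i=0
  #.#|.  b5=0 t=0,i=1
  #..|#  b4=1 t=0,i=3
  .##|.  b3=0 t=0,i=6
  .#.|#  b2=1 t=0,i=2
  ..#|.  b1=0 t=0,i=5
  ...|#  b0=1 t=0,i=4
  bits 11010101 = 213

213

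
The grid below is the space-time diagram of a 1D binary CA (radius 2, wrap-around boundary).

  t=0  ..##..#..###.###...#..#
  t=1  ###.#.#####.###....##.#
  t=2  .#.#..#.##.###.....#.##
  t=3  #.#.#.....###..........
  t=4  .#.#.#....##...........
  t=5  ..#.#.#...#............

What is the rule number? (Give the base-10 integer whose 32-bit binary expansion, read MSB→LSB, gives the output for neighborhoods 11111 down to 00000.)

  nb #####: next=#  (t=1,i=8, bit31=1)
  nb ####.: next=#  (t=1,i=1, bit30=1)
  nb ###.#: next=.  (t=0,i=11, bit29=0)
  nb ###..: next=.  (t=0,i=15, bit28=0)
  nb ##.##: next=#  (t=0,i=12, bit27=1)
  nb ##.#.: next=#  (t=1,i=3, bit26=1)
  nb ##..#: next=#  (t=0,i=4, bit25=1)
  nb ##...: next=.  (t=0,i=16, bit24=0)
  nb #.###: next=#  (t=0,i=13, bit23=1)
  nb #.##.: next=.  (t=2,i=8, bit22=0)
  nb #.#.#: next=.  (t=1,i=4, bit21=0)
  nb #.#..: next=.  (t=2,i=3, bit20=0)
  nb #..##: next=#  (t=0,i=1, bit19=1)
  nb #..#.: next=.  (t=0,i=5, bit18=0)
  nb #...#: next=.  (t=0,i=17, bit17=0)
  nb #....: next=.  (t=1,i=16, bit16=0)
  nb .####: next=.  (t=1,i=0, bit15=0)
  nb .###.: next=#  (t=0,i=10, bit14=1)
  nb .##.#: next=.  (t=1,i=20, bit13=0)
  nb .##..: next=.  (t=0,i=3, bit12=0)
  nb .#.##: next=.  (t=1,i=5, bit11=0)
  nb .#.#.: next=#  (t=2,i=2, bit10=1)
  nb .#..#: next=#  (t=0,i=0, bit9=1)
  nb .#...: next=#  (t=3,i=5, bit8=1)
  nb ..###: next=#  (t=0,i=9, bit7=1)
  nb ..##.: next=#  (t=0,i=2, bit6=1)
  nb ..#.#: next=.  (t=2,i=6, bit5=0)
  nb ..#..: next=#  (t=0,i=6, bit4=1)
  nb ...##: next=.  (t=1,i=18, bit3=0)
  nb ...#.: next=.  (t=0,i=18, bit2=0)
  nb ....#: next=.  (t=1,i=17, bit1=0)
  nb .....: next=.  (t=2,i=16, bit0=0)
  bits 11001110100010000100011111010000 = 3465037776

3465037776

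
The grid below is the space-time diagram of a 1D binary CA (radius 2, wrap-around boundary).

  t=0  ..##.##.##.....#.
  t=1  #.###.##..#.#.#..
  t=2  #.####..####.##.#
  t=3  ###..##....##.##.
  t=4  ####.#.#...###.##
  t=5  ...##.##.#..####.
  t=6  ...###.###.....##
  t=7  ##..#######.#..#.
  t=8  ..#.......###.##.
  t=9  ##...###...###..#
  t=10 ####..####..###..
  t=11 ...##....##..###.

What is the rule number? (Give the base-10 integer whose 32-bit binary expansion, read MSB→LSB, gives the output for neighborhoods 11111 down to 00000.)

1066820709

  [31] ##### => .  t=4,i=0
  [30] ####. => .  t=2,i=4
  [29] ###.# => #  t=1,i=4
  [28] ###.. => #  t=2,i=5
  [27] ##.## => #  t=0,i=4
  [26] ##.#. => #  t=4,i=4
  [25] ##..# => #  t=1,i=8
  [24] ##... => #  t=0,i=10
  [23] #.### => #  t=1,i=2
  [22] #.##. => .  t=0,i=5
  [21] #.#.# => .  t=1,i=12
  [20] #.#.. => #  t=1,i=14
  [19] #..## => .  t=2,i=7
  [18] #..#. => #  t=1,i=9
  [17] #...# => #  t=0,i=0
  [16] #.... => .  t=0,i=11
  [15] .#### => .  t=2,i=3
  [14] .###. => #  t=1,i=3
  [13] .##.# => #  t=0,i=3
  [12] .##.. => .  t=0,i=9
  [11] .#.## => .  t=1,i=1
  [10] .#.#. => #  t=1,i=11
  [9] .#..# => .  t=1,i=15
  [8] .#... => .  t=0,i=16
  [7] ..### => .  t=2,i=8
  [6] ..##. => #  t=0,i=2
  [5] ..#.# => #  t=1,i=0
  [4] ..#.. => .  t=0,i=15
  [3] ...## => .  t=0,i=1
  [2] ...#. => #  t=0,i=14
  [1] ....# => .  t=0,i=13
  [0] ..... => #  t=0,i=12
  bits 00111111100101100110010001100101 = 1066820709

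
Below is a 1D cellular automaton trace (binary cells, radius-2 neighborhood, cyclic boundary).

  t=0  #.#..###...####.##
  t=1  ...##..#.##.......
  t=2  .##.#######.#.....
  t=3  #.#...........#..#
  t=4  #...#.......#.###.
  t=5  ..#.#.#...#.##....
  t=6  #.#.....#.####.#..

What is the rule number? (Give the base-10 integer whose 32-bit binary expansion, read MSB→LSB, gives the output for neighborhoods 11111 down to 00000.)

  #####|.  b31=0 t=2,i=6
  ####.|.  b30=0 t=0,i=13
  ###.#|.  b29=0 t=0,i=0
  ###..|#  b28=1 t=0,i=7
  ##.##|.  b27=0 t=0,i=15
  ##.#.|.  b26=0 t=0,i=1
  ##..#|#  b25=1 t=1,i=5
  ##...|.  b24=0 t=0,i=8
  #.###|.  b23=0 t=0,i=16
  #.##.|#  b22=1 t=1,i=9
  #.#.#|.  b21=0 t=5,i=4
  #.#..|.  b20=0 t=0,i=2
  #..##|#  b19=1 t=0,i=4
  #..#.|#  b18=1 t=1,i=6
  #...#|#  b17=1 t=0,i=9
  #....|#  b16=1 t=1,i=12
  .####|.  b15=0 t=0,i=12
  .###.|.  b14=0 t=0,i=6
  .##.#|#  b13=1 t=2,i=2
  .##..|#  b12=1 t=1,i=4
  .#.##|#  b11=1 t=1,i=8
  .#.#.|.  b10=0 t=5,i=3
  .#..#|#  b9=1 t=0,i=3
  .#...|.  b8=0 t=2,i=13
  ..###|.  b7=0 t=0,i=5
  ..##.|.  b6=0 t=1,i=3
  ..#.#|#  b5=1 t=1,i=7
  ..#..|#  b4=1 t=3,i=14
  ...##|#  b3=1 t=0,i=10
  ...#.|.  b2=0 t=3,i=13
  ....#|#  b1=1 t=1,i=1
  .....|.  b0=0 t=1,i=0
  bits 00010010010011110011101000111010 = 307182138

307182138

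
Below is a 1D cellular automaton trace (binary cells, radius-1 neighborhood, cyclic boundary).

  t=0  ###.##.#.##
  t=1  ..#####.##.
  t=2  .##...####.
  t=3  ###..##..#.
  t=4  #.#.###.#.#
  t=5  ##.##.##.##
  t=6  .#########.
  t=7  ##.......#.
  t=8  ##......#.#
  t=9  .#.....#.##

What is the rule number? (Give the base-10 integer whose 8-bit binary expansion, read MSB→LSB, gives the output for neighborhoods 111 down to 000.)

  nb ###: next=.  (t=0,i=0, bit7=0)
  nb ##.: next=#  (t=0,i=2, bit6=1)
  nb #.#: next=#  (t=0,i=3, bit5=1)
  nb #..: next=.  (t=1,i=10, bit4=0)
  nb .##: next=#  (t=0,i=4, bit3=1)
  nb .#.: next=.  (t=0,i=7, bit2=0)
  nb ..#: next=#  (t=1,i=1, bit1=1)
  nb ...: next=.  (t=1,i=0, bit0=0)
  bits 01101010 = 106

106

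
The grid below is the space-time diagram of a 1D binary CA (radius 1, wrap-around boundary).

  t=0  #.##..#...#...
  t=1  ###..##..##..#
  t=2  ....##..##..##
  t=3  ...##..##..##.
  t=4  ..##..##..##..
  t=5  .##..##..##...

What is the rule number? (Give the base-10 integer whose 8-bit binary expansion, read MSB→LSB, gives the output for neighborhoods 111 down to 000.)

  ###|.  b7=0 t=1,i=0
  ##.|.  b6=0 t=0,i=3
  #.#|#  b5=1 t=0,i=1
  #..|.  b4=0 t=0,i=4
  .##|#  b3=1 t=0,i=2
  .#.|#  b2=1 t=0,i=0
  ..#|#  b1=1 t=0,i=5
  ...|.  b0=0 t=0,i=8
  bits 00101110 = 46

46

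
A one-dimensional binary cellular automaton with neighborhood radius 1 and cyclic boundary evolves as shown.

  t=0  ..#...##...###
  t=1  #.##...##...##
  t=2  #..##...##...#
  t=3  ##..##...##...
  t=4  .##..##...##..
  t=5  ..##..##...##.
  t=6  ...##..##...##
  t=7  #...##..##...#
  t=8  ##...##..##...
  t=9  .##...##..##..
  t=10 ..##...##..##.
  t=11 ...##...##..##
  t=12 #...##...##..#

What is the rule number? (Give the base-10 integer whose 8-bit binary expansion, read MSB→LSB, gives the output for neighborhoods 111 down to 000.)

  ### -> #   bit 7 = 1  t=0,i=12
  ##. -> #   bit 6 = 1  t=0,i=7
  #.# -> .   bit 5 = 0  t=1,i=1
  #.. -> #   bit 4 = 1  t=0,i=0
  .## -> .   bit 3 = 0  t=0,i=6
  .#. -> #   bit 2 = 1  t=0,i=2
  ..# -> .   bit 1 = 0  t=0,i=1
  ... -> .   bit 0 = 0  t=0,i=4
  bits 11010100 = 212

212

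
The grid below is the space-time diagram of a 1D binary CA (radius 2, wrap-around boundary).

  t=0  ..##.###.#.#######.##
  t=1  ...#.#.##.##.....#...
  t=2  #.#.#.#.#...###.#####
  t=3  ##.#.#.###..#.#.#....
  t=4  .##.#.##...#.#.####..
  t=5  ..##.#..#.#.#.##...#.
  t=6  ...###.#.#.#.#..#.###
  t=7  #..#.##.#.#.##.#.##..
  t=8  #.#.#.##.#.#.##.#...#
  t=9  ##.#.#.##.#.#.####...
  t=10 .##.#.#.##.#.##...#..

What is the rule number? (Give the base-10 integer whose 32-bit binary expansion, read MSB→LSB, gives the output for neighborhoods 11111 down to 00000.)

630533525

  [31] ##### => .  t=0,i=13
  [30] ####. => .  t=0,i=16
  [29] ###.# => #  t=0,i=7
  [28] ###.. => .  t=3,i=9
  [27] ##.## => .  t=0,i=4
  [26] ##.#. => #  t=0,i=8
  [25] ##..# => .  t=0,i=0
  [24] ##... => #  t=1,i=12
  [23] #.### => #  t=0,i=5
  [22] #.##. => .  t=0,i=19
  [21] #.#.# => .  t=0,i=9
  [20] #.#.. => #  t=2,i=8
  [19] #..## => .  t=0,i=1
  [18] #..#. => #  t=3,i=11
  [17] #...# => .  t=2,i=10
  [16] #.... => #  t=1,i=13
  [15] .#### => .  t=0,i=12
  [14] .###. => .  t=0,i=6
  [13] .##.# => #  t=0,i=3
  [12] .##.. => .  t=0,i=20
  [11] .#.## => #  t=0,i=10
  [10] .#.#. => #  t=1,i=4
  [9] .#..# => .  t=5,i=6
  [8] .#... => #  t=1,i=18
  [7] ..### => #  t=2,i=12
  [6] ..##. => .  t=0,i=2
  [5] ..#.# => .  t=1,i=3
  [4] ..#.. => #  t=1,i=17
  [3] ...## => .  t=2,i=11
  [2] ...#. => #  t=1,i=2
  [1] ....# => .  t=1,i=1
  [0] ..... => #  t=1,i=0
  bits 00100101100101010010110110010101 = 630533525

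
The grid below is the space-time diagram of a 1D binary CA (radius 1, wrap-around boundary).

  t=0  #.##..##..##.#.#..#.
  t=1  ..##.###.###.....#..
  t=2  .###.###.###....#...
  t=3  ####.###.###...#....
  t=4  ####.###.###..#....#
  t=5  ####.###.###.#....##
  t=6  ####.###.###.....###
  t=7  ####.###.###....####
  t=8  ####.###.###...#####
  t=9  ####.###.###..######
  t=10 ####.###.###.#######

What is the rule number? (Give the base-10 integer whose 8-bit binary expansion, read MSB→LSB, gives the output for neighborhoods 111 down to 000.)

202

  ### -> #   bit 7 = 1  t=1,i=6
  ##. -> #   bit 6 = 1  t=0,i=3
  #.# -> .   bit 5 = 0  t=0,i=1
  #.. -> .   bit 4 = 0  t=0,i=4
  .## -> #   bit 3 = 1  t=0,i=2
  .#. -> .   bit 2 = 0  t=0,i=0
  ..# -> #   bit 1 = 1  t=0,i=5
  ... -> .   bit 0 = 0  t=1,i=0
  bits 11001010 = 202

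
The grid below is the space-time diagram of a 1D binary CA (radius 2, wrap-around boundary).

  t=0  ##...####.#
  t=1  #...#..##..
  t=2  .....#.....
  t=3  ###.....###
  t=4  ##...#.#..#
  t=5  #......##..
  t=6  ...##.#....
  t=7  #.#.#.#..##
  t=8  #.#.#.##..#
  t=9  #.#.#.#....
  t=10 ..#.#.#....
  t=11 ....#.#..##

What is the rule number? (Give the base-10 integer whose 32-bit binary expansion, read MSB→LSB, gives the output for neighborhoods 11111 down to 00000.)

  [31] ##### => #  t=3,i=0
  [30] ####. => #  t=0,i=7
  [29] ###.# => #  t=0,i=8
  [28] ###.. => .  t=0,i=1
  [27] ##.## => .  t=0,i=9
  [26] ##.#. => .  t=6,i=5
  [25] ##..# => .  t=1,i=9
  [24] ##... => .  t=0,i=2
  [23] #.### => .  t=0,i=10
  [22] #.##. => #  t=8,i=6
  [21] #.#.# => #  t=7,i=2
  [20] #.#.. => #  t=4,i=7
  [19] #..## => .  t=1,i=6
  [18] #..#. => .  t=1,i=10
  [17] #...# => .  t=0,i=3
  [16] #.... => .  t=2,i=7
  [15] .#### => .  t=0,i=6
  [14] .###. => #  t=0,i=0
  [13] .##.# => #  t=6,i=4
  [12] .##.. => .  t=1,i=8
  [11] .#.## => .  t=8,i=5
  [10] .#.#. => .  t=4,i=6
  [9] .#..# => #  t=1,i=5
  [8] .#... => .  t=1,i=1
  [7] ..### => .  t=0,i=5
  [6] ..##. => .  t=1,i=7
  [5] ..#.# => .  t=4,i=5
  [4] ..#.. => .  t=1,i=0
  [3] ...## => #  t=0,i=4
  [2] ...#. => .  t=1,i=3
  [1] ....# => .  t=2,i=3
  [0] ..... => #  t=2,i=0
  bits 11100000011100000110001000001001 = 3765461513

3765461513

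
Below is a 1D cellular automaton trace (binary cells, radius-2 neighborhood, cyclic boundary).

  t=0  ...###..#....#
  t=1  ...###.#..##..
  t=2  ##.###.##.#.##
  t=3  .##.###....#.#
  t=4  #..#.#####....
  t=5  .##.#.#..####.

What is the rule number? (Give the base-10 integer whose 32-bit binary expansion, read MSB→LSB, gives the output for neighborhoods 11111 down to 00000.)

957729475

  [31] ##### => .  t=4,i=7
  [30] ####. => .  t=2,i=0
  [29] ###.# => #  t=1,i=5
  [28] ###.. => #  t=0,i=5
  [27] ##.## => #  t=2,i=2
  [26] ##.#. => .  t=1,i=6
  [25] ##..# => .  t=0,i=6
  [24] ##... => #  t=1,i=12
  [23] #.### => .  t=2,i=3
  [22] #.##. => .  t=2,i=7
  [21] #.#.# => .  t=2,i=10
  [20] #.#.. => #  t=1,i=7
  [19] #..## => .  t=1,i=9
  [18] #..#. => #  t=0,i=7
  [17] #...# => .  t=0,i=1
  [16] #.... => #  t=0,i=10
  [15] .#### => #  t=2,i=13
  [14] .###. => #  t=0,i=4
  [13] .##.# => .  t=2,i=8
  [12] .##.. => .  t=1,i=11
  [11] .#.## => #  t=2,i=11
  [10] .#.#. => .  t=3,i=12
  [9] .#..# => #  t=1,i=8
  [8] .#... => .  t=0,i=0
  [7] ..### => #  t=0,i=3
  [6] ..##. => #  t=1,i=10
  [5] ..#.# => .  t=3,i=11
  [4] ..#.. => .  t=0,i=8
  [3] ...## => .  t=0,i=2
  [2] ...#. => .  t=0,i=12
  [1] ....# => #  t=0,i=11
  [0] ..... => #  t=1,i=0
  bits 00111001000101011100101011000011 = 957729475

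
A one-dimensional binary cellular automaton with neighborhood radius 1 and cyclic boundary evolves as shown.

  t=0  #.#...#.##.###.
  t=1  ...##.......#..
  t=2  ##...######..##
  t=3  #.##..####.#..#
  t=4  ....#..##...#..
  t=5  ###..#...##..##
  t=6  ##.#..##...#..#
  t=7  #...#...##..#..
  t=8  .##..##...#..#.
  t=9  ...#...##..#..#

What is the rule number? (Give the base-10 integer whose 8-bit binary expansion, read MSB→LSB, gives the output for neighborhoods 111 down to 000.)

  ### -> #   bit 7 = 1  t=0,i=12
  ##. -> .   bit 6 = 0  t=0,i=9
  #.# -> .   bit 5 = 0  t=0,i=1
  #.. -> #   bit 4 = 1  t=0,i=3
  .## -> .   bit 3 = 0  t=0,i=8
  .#. -> .   bit 2 = 0  t=0,i=0
  ..# -> .   bit 1 = 0  t=0,i=5
  ... -> #   bit 0 = 1  t=0,i=4
  bits 10010001 = 145

145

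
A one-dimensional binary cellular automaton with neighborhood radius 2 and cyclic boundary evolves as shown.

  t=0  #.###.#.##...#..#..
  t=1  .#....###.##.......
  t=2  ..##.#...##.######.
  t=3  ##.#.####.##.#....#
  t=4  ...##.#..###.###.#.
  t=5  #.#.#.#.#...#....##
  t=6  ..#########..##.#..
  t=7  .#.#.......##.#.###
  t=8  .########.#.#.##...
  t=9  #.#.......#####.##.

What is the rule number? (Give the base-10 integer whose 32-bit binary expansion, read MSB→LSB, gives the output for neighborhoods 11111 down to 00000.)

  #####|.  b31=0 t=2,i=14
  ####.|.  b30=0 t=2,i=16
  ###.#|.  b29=0 t=0,i=4
  ###..|.  b28=0 t=2,i=17
  ##.##|#  b27=1 t=1,i=9
  ##.#.|.  b26=0 t=0,i=5
  ##..#|#  b25=1 t=6,i=11
  ##...|#  b24=1 t=0,i=10
  #.###|.  b23=0 t=0,i=2
  #.##.|#  b22=1 t=0,i=8
  #.#.#|#  b21=1 t=0,i=6
  #.#..|#  b20=1 t=2,i=5
  #..##|#  b19=1 t=4,i=8
  #..#.|.  b18=0 t=0,i=15
  #...#|#  b17=1 t=0,i=11
  #....|#  b16=1 t=1,i=3
  .####|#  b15=1 t=2,i=13
  .###.|.  b14=0 t=0,i=3
  .##.#|#  b13=1 t=2,i=3
  .##..|.  b12=0 t=0,i=9
  .#.##|#  b11=1 t=0,i=1
  .#.#.|#  b10=1 t=5,i=3
  .#..#|.  b9=0 t=0,i=14
  .#...|#  b8=1 t=1,i=2
  ..###|.  b7=0 t=1,i=6
  ..##.|.  b6=0 t=2,i=2
  ..#.#|.  b5=0 t=0,i=0
  ..#..|.  b4=0 t=0,i=13
  ...##|#  b3=1 t=1,i=5
  ...#.|.  b2=0 t=0,i=12
  ....#|.  b1=0 t=1,i=4
  .....|#  b0=1 t=1,i=14
  bits 00001011011110111010110100001001 = 192654601

192654601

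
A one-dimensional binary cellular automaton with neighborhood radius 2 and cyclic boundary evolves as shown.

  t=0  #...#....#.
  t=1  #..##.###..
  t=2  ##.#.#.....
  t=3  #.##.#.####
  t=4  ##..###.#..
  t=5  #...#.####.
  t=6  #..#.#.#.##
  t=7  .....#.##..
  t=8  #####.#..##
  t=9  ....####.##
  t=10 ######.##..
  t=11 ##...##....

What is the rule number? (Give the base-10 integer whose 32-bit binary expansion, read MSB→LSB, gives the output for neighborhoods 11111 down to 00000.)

  ##### -> .   bit 31 = 0  t=3,i=9
  ####. -> .   bit 30 = 0  t=3,i=10
  ###.# -> #   bit 29 = 1  t=3,i=0
  ###.. -> .   bit 28 = 0  t=1,i=8
  ##.## -> #   bit 27 = 1  t=1,i=5
  ##.#. -> #   bit 26 = 1  t=2,i=2
  ##..# -> .   bit 25 = 0  t=1,i=9
  ##... -> #   bit 24 = 1  t=7,i=9
  #.### -> .   bit 23 = 0  t=1,i=6
  #.##. -> .   bit 22 = 0  t=3,i=2
  #.#.# -> #   bit 21 = 1  t=2,i=3
  #.#.. -> #   bit 20 = 1  t=0,i=0
  #..## -> .   bit 19 = 0  t=1,i=2
  #..#. -> .   bit 18 = 0  t=1,i=10
  #...# -> .   bit 17 = 0  t=0,i=2
  #.... -> #   bit 16 = 1  t=0,i=6
  .#### -> #   bit 15 = 1  t=3,i=8
  .###. -> .   bit 14 = 0  t=1,i=7
  .##.# -> .   bit 13 = 0  t=1,i=4
  .##.. -> .   bit 12 = 0  t=4,i=1
  .#.## -> #   bit 11 = 1  t=3,i=6
  .#.#. -> .   bit 10 = 0  t=0,i=10
  .#..# -> #   bit 9 = 1  t=1,i=1
  .#... -> .   bit 8 = 0  t=0,i=1
  ..### -> #   bit 7 = 1  t=4,i=4
  ..##. -> #   bit 6 = 1  t=1,i=3
  ..#.# -> .   bit 5 = 0  t=0,i=9
  ..#.. -> #   bit 4 = 1  t=0,i=4
  ...## -> #   bit 3 = 1  t=2,i=10
  ...#. -> #   bit 2 = 1  t=0,i=3
  ....# -> #   bit 1 = 1  t=0,i=7
  ..... -> #   bit 0 = 1  t=2,i=8
  bits 00101101001100011000101011011111 = 758221535

758221535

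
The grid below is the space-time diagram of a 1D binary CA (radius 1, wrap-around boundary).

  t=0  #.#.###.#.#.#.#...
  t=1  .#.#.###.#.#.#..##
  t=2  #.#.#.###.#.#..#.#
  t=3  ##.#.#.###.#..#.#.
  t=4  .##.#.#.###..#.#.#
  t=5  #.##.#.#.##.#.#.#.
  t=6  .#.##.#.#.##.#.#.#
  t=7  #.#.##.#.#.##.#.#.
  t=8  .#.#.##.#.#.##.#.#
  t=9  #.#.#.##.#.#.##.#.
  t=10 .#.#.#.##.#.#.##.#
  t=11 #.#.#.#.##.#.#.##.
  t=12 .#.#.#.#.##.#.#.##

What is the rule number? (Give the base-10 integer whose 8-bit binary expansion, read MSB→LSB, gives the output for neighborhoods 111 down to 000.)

227

  [7] ### => #  t=0,i=5
  [6] ##. => #  t=0,i=6
  [5] #.# => #  t=0,i=1
  [4] #.. => .  t=0,i=15
  [3] .## => .  t=0,i=4
  [2] .#. => .  t=0,i=0
  [1] ..# => #  t=0,i=17
  [0] ... => #  t=0,i=16
  bits 11100011 = 227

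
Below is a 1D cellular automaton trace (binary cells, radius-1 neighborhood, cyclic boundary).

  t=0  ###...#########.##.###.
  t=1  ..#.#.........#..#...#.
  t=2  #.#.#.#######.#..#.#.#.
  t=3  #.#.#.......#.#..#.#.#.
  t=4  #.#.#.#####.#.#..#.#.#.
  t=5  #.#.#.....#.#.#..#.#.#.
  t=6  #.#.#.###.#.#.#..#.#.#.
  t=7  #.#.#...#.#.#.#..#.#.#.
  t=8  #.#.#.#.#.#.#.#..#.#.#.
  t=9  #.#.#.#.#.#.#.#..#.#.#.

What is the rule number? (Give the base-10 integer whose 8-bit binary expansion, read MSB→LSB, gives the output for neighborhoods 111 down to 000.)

69

  ###|.  b7=0 t=0,i=1
  ##.|#  b6=1 t=0,i=2
  #.#|.  b5=0 t=0,i=15
  #..|.  b4=0 t=0,i=3
  .##|.  b3=0 t=0,i=0
  .#.|#  b2=1 t=1,i=2
  ..#|.  b1=0 t=0,i=5
  ...|#  b0=1 t=0,i=4
  bits 01000101 = 69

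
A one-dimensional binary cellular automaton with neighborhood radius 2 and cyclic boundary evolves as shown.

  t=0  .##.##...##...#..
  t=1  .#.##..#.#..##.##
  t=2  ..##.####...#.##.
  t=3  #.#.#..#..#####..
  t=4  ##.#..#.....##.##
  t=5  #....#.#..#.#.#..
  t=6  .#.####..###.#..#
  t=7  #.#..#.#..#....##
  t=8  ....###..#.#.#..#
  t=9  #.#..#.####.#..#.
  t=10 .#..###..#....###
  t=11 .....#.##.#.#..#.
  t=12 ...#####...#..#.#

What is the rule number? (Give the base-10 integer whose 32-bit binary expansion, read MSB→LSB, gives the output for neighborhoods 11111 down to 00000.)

  ##### -> #   bit 31 = 1  t=3,i=12
  ####. -> #   bit 30 = 1  t=2,i=7
  ###.# -> .   bit 29 = 0  t=4,i=1
  ###.. -> .   bit 28 = 0  t=2,i=8
  ##.## -> #   bit 27 = 1  t=0,i=3
  ##.#. -> .   bit 26 = 0  t=1,i=0
  ##..# -> #   bit 25 = 1  t=1,i=5
  ##... -> .   bit 24 = 0  t=0,i=6
  #.### -> .   bit 23 = 0  t=2,i=5
  #.##. -> #   bit 22 = 1  t=0,i=4
  #.#.# -> .   bit 21 = 0  t=1,i=1
  #.#.. -> .   bit 20 = 0  t=1,i=9
  #..## -> .   bit 19 = 0  t=1,i=11
  #..#. -> #   bit 18 = 1  t=1,i=6
  #...# -> #   bit 17 = 1  t=0,i=7
  #.... -> .   bit 16 = 0  t=4,i=8
  .#### -> .   bit 15 = 0  t=2,i=6
  .###. -> #   bit 14 = 1  t=6,i=10
  .##.# -> .   bit 13 = 0  t=0,i=2
  .##.. -> .   bit 12 = 0  t=0,i=5
  .#.## -> #   bit 11 = 1  t=1,i=2
  .#.#. -> #   bit 10 = 1  t=1,i=8
  .#..# -> .   bit 9 = 0  t=1,i=10
  .#... -> #   bit 8 = 1  t=0,i=15
  ..### -> .   bit 7 = 0  t=3,i=10
  ..##. -> #   bit 6 = 1  t=0,i=1
  ..#.# -> #   bit 5 = 1  t=1,i=7
  ..#.. -> .   bit 4 = 0  t=0,i=14
  ...## -> .   bit 3 = 0  t=0,i=0
  ...#. -> #   bit 2 = 1  t=0,i=13
  ....# -> #   bit 1 = 1  t=4,i=10
  ..... -> .   bit 0 = 0  t=4,i=9
  bits 11001010010001100100110101100110 = 3393604966

3393604966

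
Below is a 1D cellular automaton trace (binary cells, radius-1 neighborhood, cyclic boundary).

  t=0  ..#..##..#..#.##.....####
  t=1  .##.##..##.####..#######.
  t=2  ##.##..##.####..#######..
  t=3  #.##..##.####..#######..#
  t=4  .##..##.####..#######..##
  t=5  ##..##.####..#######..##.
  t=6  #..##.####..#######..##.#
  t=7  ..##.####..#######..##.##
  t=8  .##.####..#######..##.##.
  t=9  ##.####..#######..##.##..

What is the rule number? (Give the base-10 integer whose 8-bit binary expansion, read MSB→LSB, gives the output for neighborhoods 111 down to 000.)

175

  [7] ### => #  t=0,i=22
  [6] ##. => .  t=0,i=6
  [5] #.# => #  t=0,i=13
  [4] #.. => .  t=0,i=0
  [3] .## => #  t=0,i=5
  [2] .#. => #  t=0,i=2
  [1] ..# => #  t=0,i=1
  [0] ... => #  t=0,i=17
  bits 10101111 = 175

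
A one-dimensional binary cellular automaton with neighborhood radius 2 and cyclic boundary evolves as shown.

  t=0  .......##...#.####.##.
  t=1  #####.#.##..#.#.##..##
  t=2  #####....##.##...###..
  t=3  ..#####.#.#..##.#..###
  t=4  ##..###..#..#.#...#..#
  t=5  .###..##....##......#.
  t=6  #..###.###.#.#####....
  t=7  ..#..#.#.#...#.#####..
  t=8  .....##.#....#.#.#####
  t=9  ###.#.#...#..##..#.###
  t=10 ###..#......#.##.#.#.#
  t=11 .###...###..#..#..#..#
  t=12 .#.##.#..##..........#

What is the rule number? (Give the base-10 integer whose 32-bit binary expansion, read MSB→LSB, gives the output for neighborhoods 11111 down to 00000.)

  #####|#  b31=1 t=1,i=0
  ####.|#  b30=1 t=0,i=16
  ###.#|#  b29=1 t=0,i=17
  ###..|#  b28=1 t=2,i=4
  ##.##|.  b27=0 t=0,i=18
  ##.#.|.  b26=0 t=1,i=5
  ##..#|#  b25=1 t=1,i=10
  ##...|#  b24=1 t=0,i=9
  #.###|#  b23=1 t=0,i=14
  #.##.|.  b22=0 t=0,i=19
  #.#.#|.  b21=0 t=1,i=6
  #.#..|.  b20=0 t=3,i=10
  #..##|#  b19=1 t=1,i=19
  #..#.|.  b18=0 t=1,i=11
  #...#|.  b17=0 t=0,i=10
  #....|#  b16=1 t=0,i=0
  .####|.  b15=0 t=0,i=15
  .###.|.  b14=0 t=2,i=18
  .##.#|#  b13=1 t=2,i=10
  .##..|#  b12=1 t=0,i=8
  .#.##|.  b11=0 t=0,i=13
  .#.#.|#  b10=1 t=1,i=13
  .#..#|.  b9=0 t=3,i=11
  .#...|.  b8=0 t=4,i=15
  ..###|.  b7=0 t=1,i=20
  ..##.|.  b6=0 t=0,i=7
  ..#.#|#  b5=1 t=0,i=12
  ..#..|.  b4=0 t=4,i=9
  ...##|#  b3=1 t=0,i=6
  ...#.|.  b2=0 t=0,i=11
  ....#|.  b1=0 t=0,i=5
  .....|#  b0=1 t=0,i=1
  bits 11110011100010010011010000101001 = 4085855273

4085855273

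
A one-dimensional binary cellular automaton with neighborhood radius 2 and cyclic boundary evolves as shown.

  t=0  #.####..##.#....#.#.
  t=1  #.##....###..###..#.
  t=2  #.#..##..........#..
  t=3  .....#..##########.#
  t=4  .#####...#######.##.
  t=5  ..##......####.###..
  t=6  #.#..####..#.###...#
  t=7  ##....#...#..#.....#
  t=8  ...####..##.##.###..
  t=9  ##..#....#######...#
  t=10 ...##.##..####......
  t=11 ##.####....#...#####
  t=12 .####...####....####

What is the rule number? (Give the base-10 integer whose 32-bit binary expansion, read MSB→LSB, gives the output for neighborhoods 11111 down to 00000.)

2900729943

  #####|#  b31=1 t=3,i=10
  ####.|.  b30=0 t=0,i=4
  ###.#|#  b29=1 t=3,i=17
  ###..|.  b28=0 t=0,i=5
  ##.##|#  b27=1 t=4,i=16
  ##.#.|#  b26=1 t=0,i=10
  ##..#|.  b25=0 t=0,i=6
  ##...|.  b24=0 t=1,i=4
  #.###|#  b23=1 t=0,i=2
  #.##.|#  b22=1 t=1,i=2
  #.#.#|#  b21=1 t=0,i=0
  #.#..|.  b20=0 t=0,i=11
  #..##|.  b19=0 t=0,i=7
  #..#.|#  b18=1 t=1,i=17
  #...#|.  b17=0 t=4,i=7
  #....|#  b16=1 t=0,i=13
  .####|#  b15=1 t=0,i=3
  .###.|.  b14=0 t=1,i=9
  .##.#|#  b13=1 t=0,i=9
  .##..|.  b12=0 t=1,i=3
  .#.##|.  b11=0 t=0,i=1
  .#.#.|.  b10=0 t=0,i=17
  .#..#|.  b9=0 t=2,i=3
  .#...|.  b8=0 t=0,i=12
  ..###|.  b7=0 t=1,i=8
  ..##.|#  b6=1 t=0,i=8
  ..#.#|.  b5=0 t=0,i=16
  ..#..|#  b4=1 t=2,i=17
  ...##|.  b3=0 t=1,i=7
  ...#.|#  b2=1 t=0,i=15
  ....#|#  b1=1 t=0,i=14
  .....|#  b0=1 t=2,i=9
  bits 10101100111001011010000001010111 = 2900729943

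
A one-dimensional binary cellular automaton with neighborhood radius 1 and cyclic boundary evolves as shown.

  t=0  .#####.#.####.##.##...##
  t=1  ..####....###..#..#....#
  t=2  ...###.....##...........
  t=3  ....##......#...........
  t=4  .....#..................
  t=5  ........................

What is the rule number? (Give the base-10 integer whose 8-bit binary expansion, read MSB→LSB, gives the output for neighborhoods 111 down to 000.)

192

  [7] ### => #  t=0,i=2
  [6] ##. => #  t=0,i=5
  [5] #.# => .  t=0,i=0
  [4] #.. => .  t=0,i=19
  [3] .## => .  t=0,i=1
  [2] .#. => .  t=0,i=7
  [1] ..# => .  t=0,i=21
  [0] ... => .  t=0,i=20
  bits 11000000 = 192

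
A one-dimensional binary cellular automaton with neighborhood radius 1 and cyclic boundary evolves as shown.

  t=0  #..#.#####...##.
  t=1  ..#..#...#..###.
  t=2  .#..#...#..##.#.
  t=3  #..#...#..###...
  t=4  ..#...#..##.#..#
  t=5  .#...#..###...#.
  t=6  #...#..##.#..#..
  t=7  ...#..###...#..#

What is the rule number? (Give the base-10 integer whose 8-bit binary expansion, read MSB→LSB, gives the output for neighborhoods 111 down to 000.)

74

  nb ###: next=.  (t=0,i=6, bit7=0)
  nb ##.: next=#  (t=0,i=9, bit6=1)
  nb #.#: next=.  (t=0,i=4, bit5=0)
  nb #..: next=.  (t=0,i=1, bit4=0)
  nb .##: next=#  (t=0,i=5, bit3=1)
  nb .#.: next=.  (t=0,i=0, bit2=0)
  nb ..#: next=#  (t=0,i=2, bit1=1)
  nb ...: next=.  (t=0,i=11, bit0=0)
  bits 01001010 = 74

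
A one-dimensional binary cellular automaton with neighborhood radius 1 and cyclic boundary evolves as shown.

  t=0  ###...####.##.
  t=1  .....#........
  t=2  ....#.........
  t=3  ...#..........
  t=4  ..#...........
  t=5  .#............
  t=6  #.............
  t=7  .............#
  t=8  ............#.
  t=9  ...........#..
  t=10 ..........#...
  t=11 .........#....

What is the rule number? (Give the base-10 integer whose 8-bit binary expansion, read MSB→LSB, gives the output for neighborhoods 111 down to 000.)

  ### -> .   bit 7 = 0  t=0,i=1
  ##. -> .   bit 6 = 0  t=0,i=2
  #.# -> .   bit 5 = 0  t=0,i=10
  #.. -> .   bit 4 = 0  t=0,i=3
  .## -> .   bit 3 = 0  t=0,i=0
  .#. -> .   bit 2 = 0  t=1,i=5
  ..# -> #   bit 1 = 1  t=0,i=5
  ... -> .   bit 0 = 0  t=0,i=4
  bits 00000010 = 2

2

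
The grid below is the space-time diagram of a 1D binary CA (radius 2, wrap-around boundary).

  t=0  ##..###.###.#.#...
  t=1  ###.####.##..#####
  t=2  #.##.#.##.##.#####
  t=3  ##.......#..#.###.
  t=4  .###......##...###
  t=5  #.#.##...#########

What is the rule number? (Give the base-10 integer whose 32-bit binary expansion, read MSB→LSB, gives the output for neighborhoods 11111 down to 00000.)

2870466504

  [31] ##### => #  t=1,i=0
  [30] ####. => .  t=1,i=1
  [29] ###.# => #  t=0,i=6
  [28] ###.. => .  t=4,i=3
  [27] ##.## => #  t=0,i=7
  [26] ##.#. => .  t=0,i=11
  [25] ##..# => #  t=0,i=2
  [24] ##... => #  t=3,i=2
  [23] #.### => .  t=0,i=8
  [22] #.##. => .  t=1,i=9
  [21] #.#.# => .  t=0,i=12
  [20] #.#.. => #  t=0,i=14
  [19] #..## => .  t=0,i=3
  [18] #..#. => #  t=3,i=11
  [17] #...# => #  t=0,i=16
  [16] #.... => #  t=3,i=3
  [15] .#### => #  t=1,i=5
  [14] .###. => #  t=0,i=5
  [13] .##.# => .  t=2,i=3
  [12] .##.. => #  t=0,i=1
  [11] .#.## => .  t=2,i=6
  [10] .#.#. => #  t=0,i=13
  [9] .#..# => #  t=3,i=10
  [8] .#... => #  t=0,i=15
  [7] ..### => #  t=0,i=4
  [6] ..##. => #  t=0,i=0
  [5] ..#.# => .  t=3,i=12
  [4] ..#.. => .  t=3,i=9
  [3] ...## => #  t=0,i=17
  [2] ...#. => .  t=3,i=8
  [1] ....# => .  t=3,i=7
  [0] ..... => .  t=3,i=4
  bits 10101011000101111101011111001000 = 2870466504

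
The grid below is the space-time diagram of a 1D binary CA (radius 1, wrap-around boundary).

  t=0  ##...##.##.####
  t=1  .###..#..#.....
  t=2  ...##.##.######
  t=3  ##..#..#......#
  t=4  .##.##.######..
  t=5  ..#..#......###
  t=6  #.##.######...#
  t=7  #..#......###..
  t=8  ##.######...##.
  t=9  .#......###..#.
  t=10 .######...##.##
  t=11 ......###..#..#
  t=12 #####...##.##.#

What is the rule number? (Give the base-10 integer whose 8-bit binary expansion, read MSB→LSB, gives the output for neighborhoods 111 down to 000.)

85

  ###|.  b7=0 t=0,i=0
  ##.|#  b6=1 t=0,i=1
  #.#|.  b5=0 t=0,i=7
  #..|#  b4=1 t=0,i=2
  .##|.  b3=0 t=0,i=5
  .#.|#  b2=1 t=1,i=6
  ..#|.  b1=0 t=0,i=4
  ...|#  b0=1 t=0,i=3
  bits 01010101 = 85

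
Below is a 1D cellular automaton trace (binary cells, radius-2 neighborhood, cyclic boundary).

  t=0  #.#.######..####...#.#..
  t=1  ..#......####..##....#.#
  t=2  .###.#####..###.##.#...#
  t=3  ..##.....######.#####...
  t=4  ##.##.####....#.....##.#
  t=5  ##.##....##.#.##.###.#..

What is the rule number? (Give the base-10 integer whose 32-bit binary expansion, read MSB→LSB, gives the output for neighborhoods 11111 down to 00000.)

  ##### -> .   bit 31 = 0  t=0,i=6
  ####. -> .   bit 30 = 0  t=0,i=8
  ###.# -> #   bit 29 = 1  t=2,i=3
  ###.. -> #   bit 28 = 1  t=0,i=9
  ##.## -> .   bit 27 = 0  t=2,i=4
  ##.#. -> #   bit 26 = 1  t=2,i=18
  ##..# -> #   bit 25 = 1  t=0,i=10
  ##... -> #   bit 24 = 1  t=0,i=16
  #.### -> .   bit 23 = 0  t=0,i=4
  #.##. -> #   bit 22 = 1  t=2,i=16
  #.#.# -> #   bit 21 = 1  t=0,i=2
  #.#.. -> #   bit 20 = 1  t=0,i=21
  #..## -> #   bit 19 = 1  t=0,i=11
  #..#. -> #   bit 18 = 1  t=0,i=23
  #...# -> .   bit 17 = 0  t=0,i=17
  #.... -> .   bit 16 = 0  t=1,i=4
  .#### -> .   bit 15 = 0  t=0,i=5
  .###. -> #   bit 14 = 1  t=2,i=2
  .##.# -> #   bit 13 = 1  t=2,i=17
  .##.. -> #   bit 12 = 1  t=1,i=16
  .#.## -> .   bit 11 = 0  t=0,i=3
  .#.#. -> .   bit 10 = 0  t=0,i=1
  .#..# -> .   bit 9 = 0  t=0,i=22
  .#... -> #   bit 8 = 1  t=1,i=3
  ..### -> #   bit 7 = 1  t=0,i=12
  ..##. -> .   bit 6 = 0  t=1,i=15
  ..#.# -> .   bit 5 = 0  t=0,i=0
  ..#.. -> #   bit 4 = 1  t=1,i=2
  ...## -> #   bit 3 = 1  t=1,i=8
  ...#. -> .   bit 2 = 0  t=0,i=18
  ....# -> #   bit 1 = 1  t=1,i=7
  ..... -> #   bit 0 = 1  t=1,i=5
  bits 00110111011111000111000110011011 = 930902427

930902427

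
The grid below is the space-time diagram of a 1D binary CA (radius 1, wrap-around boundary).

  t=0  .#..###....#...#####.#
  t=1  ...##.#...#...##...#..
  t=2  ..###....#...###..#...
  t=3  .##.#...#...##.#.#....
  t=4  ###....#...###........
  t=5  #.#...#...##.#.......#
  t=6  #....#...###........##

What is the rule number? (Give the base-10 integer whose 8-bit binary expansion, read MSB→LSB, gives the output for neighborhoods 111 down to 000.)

  [7] ### => .  t=0,i=5
  [6] ##. => #  t=0,i=6
  [5] #.# => .  t=0,i=0
  [4] #.. => .  t=0,i=2
  [3] .## => #  t=0,i=4
  [2] .#. => .  t=0,i=1
  [1] ..# => #  t=0,i=3
  [0] ... => .  t=0,i=8
  bits 01001010 = 74

74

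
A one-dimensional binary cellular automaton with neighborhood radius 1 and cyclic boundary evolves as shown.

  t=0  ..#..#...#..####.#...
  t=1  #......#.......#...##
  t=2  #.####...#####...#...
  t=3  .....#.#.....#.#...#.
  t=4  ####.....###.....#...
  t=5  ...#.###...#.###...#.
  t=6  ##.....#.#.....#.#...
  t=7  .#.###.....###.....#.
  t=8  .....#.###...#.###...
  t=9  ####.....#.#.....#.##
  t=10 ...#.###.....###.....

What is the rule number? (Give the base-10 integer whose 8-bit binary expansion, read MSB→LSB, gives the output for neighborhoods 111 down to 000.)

65

  ###|.  b7=0 t=0,i=13
  ##.|#  b6=1 t=0,i=15
  #.#|.  b5=0 t=0,i=16
  #..|.  b4=0 t=0,i=3
  .##|.  b3=0 t=0,i=12
  .#.|.  b2=0 t=0,i=2
  ..#|.  b1=0 t=0,i=1
  ...|#  b0=1 t=0,i=0
  bits 01000001 = 65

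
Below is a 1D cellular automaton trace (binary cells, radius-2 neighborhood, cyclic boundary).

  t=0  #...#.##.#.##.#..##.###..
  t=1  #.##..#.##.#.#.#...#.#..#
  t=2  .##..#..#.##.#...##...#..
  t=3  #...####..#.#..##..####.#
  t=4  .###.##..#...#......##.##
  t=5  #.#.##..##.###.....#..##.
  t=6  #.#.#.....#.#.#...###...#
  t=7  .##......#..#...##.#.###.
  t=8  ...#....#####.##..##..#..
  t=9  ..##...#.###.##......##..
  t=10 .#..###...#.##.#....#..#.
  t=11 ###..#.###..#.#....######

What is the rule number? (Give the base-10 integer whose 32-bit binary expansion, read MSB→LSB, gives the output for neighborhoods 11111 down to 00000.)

  [31] ##### => #  t=8,i=10
  [30] ####. => #  t=3,i=6
  [29] ###.# => .  t=3,i=22
  [28] ###.. => .  t=0,i=22
  [27] ##.## => #  t=0,i=19
  [26] ##.#. => #  t=0,i=8
  [25] ##..# => .  t=0,i=23
  [24] ##... => #  t=2,i=19
  [23] #.### => .  t=0,i=20
  [22] #.##. => #  t=0,i=6
  [21] #.#.# => #  t=0,i=9
  [20] #.#.. => .  t=0,i=14
  [19] #..## => .  t=0,i=16
  [18] #..#. => #  t=0,i=24
  [17] #...# => #  t=0,i=2
  [16] #.... => .  t=4,i=15
  [15] .#### => #  t=3,i=5
  [14] .###. => #  t=0,i=21
  [13] .##.# => .  t=0,i=7
  [12] .##.. => .  t=1,i=3
  [11] .#.## => .  t=0,i=5
  [10] .#.#. => .  t=1,i=12
  [9] .#..# => #  t=0,i=15
  [8] .#... => .  t=0,i=1
  [7] ..### => .  t=3,i=4
  [6] ..##. => .  t=0,i=17
  [5] ..#.# => .  t=0,i=4
  [4] ..#.. => #  t=0,i=0
  [3] ...## => #  t=2,i=0
  [2] ...#. => #  t=0,i=3
  [1] ....# => .  t=4,i=18
  [0] ..... => .  t=4,i=16
  bits 11001101011001101100001000011100 = 3446063644

3446063644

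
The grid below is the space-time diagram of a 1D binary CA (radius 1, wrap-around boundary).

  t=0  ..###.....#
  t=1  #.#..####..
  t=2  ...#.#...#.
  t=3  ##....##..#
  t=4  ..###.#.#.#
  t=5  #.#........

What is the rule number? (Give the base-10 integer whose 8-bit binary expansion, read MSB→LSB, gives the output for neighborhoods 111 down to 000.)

  [7] ### => .  t=0,i=3
  [6] ##. => .  t=0,i=4
  [5] #.# => .  t=1,i=1
  [4] #.. => #  t=0,i=0
  [3] .## => #  t=0,i=2
  [2] .#. => .  t=0,i=10
  [1] ..# => .  t=0,i=1
  [0] ... => #  t=0,i=6
  bits 00011001 = 25

25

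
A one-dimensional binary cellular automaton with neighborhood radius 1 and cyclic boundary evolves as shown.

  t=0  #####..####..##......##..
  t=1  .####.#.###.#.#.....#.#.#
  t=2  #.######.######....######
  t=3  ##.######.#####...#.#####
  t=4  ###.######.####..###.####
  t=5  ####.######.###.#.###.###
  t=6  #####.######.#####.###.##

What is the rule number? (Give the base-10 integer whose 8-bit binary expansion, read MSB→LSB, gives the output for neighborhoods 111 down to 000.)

  ### -> #   bit 7 = 1  t=0,i=1
  ##. -> #   bit 6 = 1  t=0,i=4
  #.# -> #   bit 5 = 1  t=1,i=0
  #.. -> .   bit 4 = 0  t=0,i=5
  .## -> .   bit 3 = 0  t=0,i=0
  .#. -> #   bit 2 = 1  t=1,i=6
  ..# -> #   bit 1 = 1  t=0,i=6
  ... -> .   bit 0 = 0  t=0,i=16
  bits 11100110 = 230

230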